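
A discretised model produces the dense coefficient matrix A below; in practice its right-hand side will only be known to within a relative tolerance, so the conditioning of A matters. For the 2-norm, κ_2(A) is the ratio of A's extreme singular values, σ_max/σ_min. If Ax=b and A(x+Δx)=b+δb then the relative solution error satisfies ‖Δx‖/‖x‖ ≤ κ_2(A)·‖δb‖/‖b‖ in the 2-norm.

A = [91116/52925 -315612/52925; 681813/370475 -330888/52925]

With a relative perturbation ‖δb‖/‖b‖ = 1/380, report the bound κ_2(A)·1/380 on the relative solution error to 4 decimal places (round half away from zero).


1.0086

AᵀA = [1036472193/163200625 -507615768/23314375; -507615768/23314375 248629968/3330625]; tr = 21150945/261121, det = 11664/261121
λ_max, λ_min = (21150945/261121 ± √447350291531649/68184176641)/2 = 81, 144/261121
κ = σ_max/σ_min = 9/(12/511) = 383.2500
worst-case relative error ≤ 383.2500 × 1/380 = 1.0086


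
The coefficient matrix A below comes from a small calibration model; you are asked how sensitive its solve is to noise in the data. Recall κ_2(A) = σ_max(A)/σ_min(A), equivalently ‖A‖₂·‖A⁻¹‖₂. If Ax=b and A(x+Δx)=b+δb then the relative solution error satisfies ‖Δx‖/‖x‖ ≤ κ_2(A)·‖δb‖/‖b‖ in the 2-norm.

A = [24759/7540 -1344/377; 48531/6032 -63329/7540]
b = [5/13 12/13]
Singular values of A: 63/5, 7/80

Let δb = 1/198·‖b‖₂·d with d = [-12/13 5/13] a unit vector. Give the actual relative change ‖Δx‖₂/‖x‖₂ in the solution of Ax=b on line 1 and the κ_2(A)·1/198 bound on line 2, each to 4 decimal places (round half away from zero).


largest singular value 63/5, smallest 7/80
κ_2(A) = (63/5) / (7/80) = 144.0000
κ_2(A)·‖δb‖/‖b‖ = 0.7273
solve Ax = b  →  x = [0.0547 -0.0575]
‖b‖ = 1.0000, ‖x‖ = 0.0794
Δx = A⁻¹·δb where δb = 1/198·1.0000·d; ‖Δx‖ = 0.0577
dividing the unrounded norms, ‖Δx‖/‖x‖ = 0.7273
so the bound is sharp here: realised error equals the bound

0.7273
0.7273


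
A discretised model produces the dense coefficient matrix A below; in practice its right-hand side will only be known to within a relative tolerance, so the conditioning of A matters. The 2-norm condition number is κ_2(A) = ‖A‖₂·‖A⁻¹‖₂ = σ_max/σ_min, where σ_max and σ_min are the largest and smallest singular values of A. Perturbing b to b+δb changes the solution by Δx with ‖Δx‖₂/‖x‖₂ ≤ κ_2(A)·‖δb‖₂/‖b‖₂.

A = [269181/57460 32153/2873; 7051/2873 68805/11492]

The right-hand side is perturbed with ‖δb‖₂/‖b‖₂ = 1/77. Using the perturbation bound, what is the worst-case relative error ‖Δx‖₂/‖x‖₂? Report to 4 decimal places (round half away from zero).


M = AᵀA = [319533049/11424400 9585378/142805; 9585378/142805 73616521/456976]. tr(M)=6390373/33800, det(M)=14641/43264
λ_max, λ_min = (6390373/33800 ± √2552207538969/71402500)/2 = 3025/16, 121/67600
κ_2(A) = √(λ_max/λ_min) = √((3025/16) / (121/67600)) = 325.0000
worst-case relative error ≤ 325.0000 × 1/77 = 4.2208

4.2208


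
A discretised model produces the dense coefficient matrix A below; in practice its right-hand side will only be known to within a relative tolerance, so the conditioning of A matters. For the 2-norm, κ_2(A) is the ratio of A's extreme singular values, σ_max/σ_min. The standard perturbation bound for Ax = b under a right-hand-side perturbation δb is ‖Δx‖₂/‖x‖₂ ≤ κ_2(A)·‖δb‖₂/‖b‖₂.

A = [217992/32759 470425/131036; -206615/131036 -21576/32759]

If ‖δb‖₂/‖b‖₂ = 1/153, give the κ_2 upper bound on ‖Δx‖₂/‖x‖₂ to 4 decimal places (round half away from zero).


0.3072

M = AᵀA = [477702529/10214416 15914160/638401; 15914160/638401 136078561/10214416]. tr(M)=1061905/17672, det(M)=923521/565504
solving λ² − 1061905/17672·λ + 923521/565504 = 0 gives λ = 961/16, 961/35344
so κ_2 = √((961/16) / (961/35344)) = 47.0000
bound on ‖Δx‖/‖x‖: κ·ε = 47.0000·1/153 = 0.3072


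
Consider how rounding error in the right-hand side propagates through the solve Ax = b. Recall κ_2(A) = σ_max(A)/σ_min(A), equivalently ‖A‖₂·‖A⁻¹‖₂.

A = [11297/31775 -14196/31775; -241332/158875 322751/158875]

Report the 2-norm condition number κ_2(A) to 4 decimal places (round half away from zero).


155.0000

form AᵀA = [36544729/15015625 -48720672/15015625; -48720672/15015625 64965121/15015625] with trace 4060394/600625 and determinant 28561/15015625
char-poly roots: 169/25 and 169/600625
κ_2(A) = √(λ_max/λ_min) = √((169/25) / (169/600625)) = 155.0000


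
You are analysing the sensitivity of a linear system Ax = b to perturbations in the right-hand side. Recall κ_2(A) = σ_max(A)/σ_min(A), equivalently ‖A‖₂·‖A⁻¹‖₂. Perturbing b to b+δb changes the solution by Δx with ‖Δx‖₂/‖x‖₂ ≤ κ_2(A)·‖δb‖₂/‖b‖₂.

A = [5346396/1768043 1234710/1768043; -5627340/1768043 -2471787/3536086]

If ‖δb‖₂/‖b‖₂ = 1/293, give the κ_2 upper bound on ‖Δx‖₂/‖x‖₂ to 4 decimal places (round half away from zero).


0.6344

AᵀA = [71641980576/3716975089 16118955450/3716975089; 16118955450/3716975089 14515774209/14867900356]; tr = 179109873/8844676, det = 26244/2211169
char-poly roots: 81/4 and 1296/2211169
so κ_2 = √((81/4) / (1296/2211169)) = 185.8750
perturbation bound = 185.8750·1/293 = 0.6344


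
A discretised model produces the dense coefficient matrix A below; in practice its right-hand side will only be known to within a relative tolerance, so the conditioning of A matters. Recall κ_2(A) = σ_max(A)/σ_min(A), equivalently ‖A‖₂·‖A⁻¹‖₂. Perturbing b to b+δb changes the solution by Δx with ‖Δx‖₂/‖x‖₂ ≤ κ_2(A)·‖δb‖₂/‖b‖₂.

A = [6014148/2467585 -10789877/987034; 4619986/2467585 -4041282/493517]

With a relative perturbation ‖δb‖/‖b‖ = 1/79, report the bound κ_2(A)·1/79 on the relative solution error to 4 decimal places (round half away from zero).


AᵀA = [2300569872244/243559029289 -10223324970390/243559029289; -10223324970390/243559029289 181749286489225/974236117156]; tr = 113594030921/579557476, det = 37515625/144889369
eigenvalues of AᵀA: λ = (tr ± √(tr²−4·det))/2 = 196, 765625/579557476
κ = σ_max/σ_min = 14/(875/24074) = 385.1840
κ_2(A)·‖δb‖/‖b‖ = 4.8757

4.8757


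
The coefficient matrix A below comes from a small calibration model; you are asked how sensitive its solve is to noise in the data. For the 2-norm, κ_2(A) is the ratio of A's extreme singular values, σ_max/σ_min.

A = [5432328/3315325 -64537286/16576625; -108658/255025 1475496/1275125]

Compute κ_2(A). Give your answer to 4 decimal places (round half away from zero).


AᵀA = [50408794084/17586207769 -604292059008/87931038845; -604292059008/87931038845 7252782770596/439655194225]; tr = 50372796584/2601510025, det = 5856400/104060401
λ_max, λ_min = (50372796584/2601510025 ± √2535895087362001069056/6767854410175500625)/2 = 484/25, 302500/104060401
κ = σ_max/σ_min = (22/5)/(550/10201) = 81.6080

81.6080


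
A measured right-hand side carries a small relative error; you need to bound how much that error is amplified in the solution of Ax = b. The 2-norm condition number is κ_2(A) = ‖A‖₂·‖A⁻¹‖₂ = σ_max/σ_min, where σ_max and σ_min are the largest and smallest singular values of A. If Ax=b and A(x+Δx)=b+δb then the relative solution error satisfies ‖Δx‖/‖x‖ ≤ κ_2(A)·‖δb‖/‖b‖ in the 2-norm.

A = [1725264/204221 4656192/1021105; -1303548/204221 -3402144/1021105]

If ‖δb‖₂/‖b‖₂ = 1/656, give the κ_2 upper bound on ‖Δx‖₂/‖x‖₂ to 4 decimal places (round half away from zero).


AᵀA = [4675773258000/41706216841 2493603688320/41706216841; 2493603688320/41706216841 1330188309504/41706216841]; tr = 20781873936/144312169, det = 132710400/144312169
solving λ² − 20781873936/144312169·λ + 132710400/144312169 = 0 gives λ = 144, 921600/144312169
so κ_2 = √(144 / (921600/144312169)) = 150.1625
κ_2(A)·‖δb‖/‖b‖ = 0.2289

0.2289


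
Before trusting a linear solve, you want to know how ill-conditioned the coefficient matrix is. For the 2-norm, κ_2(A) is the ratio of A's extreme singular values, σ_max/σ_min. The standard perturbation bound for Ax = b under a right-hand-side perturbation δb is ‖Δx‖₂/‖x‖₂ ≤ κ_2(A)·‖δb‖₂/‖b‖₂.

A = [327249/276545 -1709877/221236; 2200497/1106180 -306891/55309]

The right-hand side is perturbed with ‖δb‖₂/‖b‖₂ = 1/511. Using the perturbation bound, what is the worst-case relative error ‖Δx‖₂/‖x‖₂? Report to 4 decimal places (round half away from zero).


0.0211

form AᵀA = [262226303001/48945367696 -61743413160/3059085481; -61743413160/3059085481 4430592729225/48945367696] with trace 1395841473/14558408 and determinant 36147515625/465869056
solving λ² − 1395841473/14558408·λ + 36147515625/465869056 = 0 gives λ = 1521/16, 23765625/29116816
so κ_2 = √((1521/16) / (23765625/29116816)) = 10.7920
κ_2(A)·‖δb‖/‖b‖ = 0.0211


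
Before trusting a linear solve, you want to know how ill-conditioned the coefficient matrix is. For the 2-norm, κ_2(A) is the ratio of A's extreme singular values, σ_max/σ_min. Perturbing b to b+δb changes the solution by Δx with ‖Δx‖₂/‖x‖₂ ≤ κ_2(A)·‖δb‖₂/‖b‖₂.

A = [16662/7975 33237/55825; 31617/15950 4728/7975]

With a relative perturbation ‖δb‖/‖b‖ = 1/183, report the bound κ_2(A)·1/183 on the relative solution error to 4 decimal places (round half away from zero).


0.8415

M = AᵀA = [501813/60500 256122/105875; 256122/105875 523197/741125]. tr(M)=213453/23716, det(M)=81/23716
λ_max, λ_min = (213453/23716 ± √45554499225/562448656)/2 = 9, 9/23716
σ_max=√9=3, σ_min=√(9/23716)=(3/154) → κ = 154.0000
κ_2(A)·‖δb‖/‖b‖ = 0.8415


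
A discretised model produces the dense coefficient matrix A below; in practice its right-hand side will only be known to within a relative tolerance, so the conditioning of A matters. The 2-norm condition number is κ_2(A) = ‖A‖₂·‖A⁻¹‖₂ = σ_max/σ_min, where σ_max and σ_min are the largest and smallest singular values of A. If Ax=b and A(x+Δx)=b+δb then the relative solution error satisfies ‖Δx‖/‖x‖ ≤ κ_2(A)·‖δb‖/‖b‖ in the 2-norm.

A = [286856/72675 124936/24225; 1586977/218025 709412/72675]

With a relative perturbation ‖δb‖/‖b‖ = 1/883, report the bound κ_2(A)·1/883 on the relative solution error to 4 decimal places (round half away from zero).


AᵀA = [11277070177/164480625 5011655012/54826875; 5011655012/54826875 2227496272/18275625]; tr = 250596293/1315845, det = 17909824/18275625
eigenvalues of AᵀA: λ = (tr ± √(tr²−4·det))/2 = 4761/25, 33856/6579225
κ_2(A) = √(λ_max/λ_min) = √((4761/25) / (33856/6579225)) = 192.3750
κ_2(A)·‖δb‖/‖b‖ = 0.2179

0.2179


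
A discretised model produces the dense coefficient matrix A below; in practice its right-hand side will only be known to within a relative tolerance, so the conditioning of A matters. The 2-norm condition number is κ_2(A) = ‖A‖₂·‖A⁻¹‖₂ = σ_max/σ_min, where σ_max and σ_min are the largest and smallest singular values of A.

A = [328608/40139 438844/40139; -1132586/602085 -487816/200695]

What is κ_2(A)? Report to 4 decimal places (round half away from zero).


293.7000

AᵀA = [15216522916/215649225 6762681296/71883075; 6762681296/71883075 3005690576/23961025]; tr = 1690709524/8625969, det = 3841600/8625969
eigenvalues of AᵀA: λ = (tr ± √(tr²−4·det))/2 = 196, 19600/8625969
σ_max=√196=14, σ_min=√(19600/8625969)=(140/2937) → κ = 293.7000


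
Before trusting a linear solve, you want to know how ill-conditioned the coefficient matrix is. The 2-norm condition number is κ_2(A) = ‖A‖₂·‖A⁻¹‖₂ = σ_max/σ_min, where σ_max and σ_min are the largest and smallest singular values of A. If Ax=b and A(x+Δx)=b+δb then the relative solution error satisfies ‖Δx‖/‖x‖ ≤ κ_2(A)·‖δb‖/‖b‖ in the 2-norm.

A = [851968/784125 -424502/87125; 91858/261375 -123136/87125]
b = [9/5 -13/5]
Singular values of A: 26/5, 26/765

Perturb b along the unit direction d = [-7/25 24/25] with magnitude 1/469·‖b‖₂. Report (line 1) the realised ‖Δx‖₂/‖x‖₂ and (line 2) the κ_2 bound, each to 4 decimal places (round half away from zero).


from the listed singular values, σ₁ = 26/5, σ_n = 26/765
κ_2(A) = (26/5) / (26/765) = 153.0000
worst-case relative error ≤ 153.0000 × 1/469 = 0.3262
solve Ax = b  →  x = [-86.0741 -19.5638]
2-norm of b is 3.1623; of x, 88.2694
Δx = A⁻¹·δb where δb = 1/469·3.1623·d; ‖Δx‖ = 0.1984
realised ‖Δx‖/‖x‖ = 0.0022
realised/bound (from unrounded values) ≈ 0.0069

0.0022
0.3262


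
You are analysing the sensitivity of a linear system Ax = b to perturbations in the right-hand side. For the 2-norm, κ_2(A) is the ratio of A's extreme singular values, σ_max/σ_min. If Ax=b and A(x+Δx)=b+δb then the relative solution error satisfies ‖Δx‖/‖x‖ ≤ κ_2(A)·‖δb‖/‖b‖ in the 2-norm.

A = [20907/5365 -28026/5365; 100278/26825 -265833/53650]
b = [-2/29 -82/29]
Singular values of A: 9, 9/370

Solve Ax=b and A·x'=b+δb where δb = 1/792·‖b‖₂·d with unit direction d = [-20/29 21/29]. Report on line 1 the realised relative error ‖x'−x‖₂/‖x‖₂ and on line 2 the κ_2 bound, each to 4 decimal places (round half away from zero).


0.0018
0.4672

largest singular value 9, smallest 9/370
condition number: 9 ÷ (9/370) = 370.0000
perturbation bound = 370.0000·1/792 = 0.4672
solve Ax = b  →  x = [-65.9111 -49.1556]
2-norm of b is 2.8284; of x, 82.2225
Δx = A⁻¹·δb where δb = 1/792·2.8284·d; ‖Δx‖ = 0.1468
relative error = 0.0018
tightness: 0.0018 against a bound of 0.4672 (unrounded ratio ≈ 0.0038)


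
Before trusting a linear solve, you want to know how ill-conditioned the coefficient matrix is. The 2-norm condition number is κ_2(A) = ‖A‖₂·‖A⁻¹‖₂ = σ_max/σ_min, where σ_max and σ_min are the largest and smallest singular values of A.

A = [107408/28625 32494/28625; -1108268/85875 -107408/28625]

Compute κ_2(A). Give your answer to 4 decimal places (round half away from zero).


343.5000

AᵀA = [10656690128/58996125 1036057568/19665375; 1036057568/19665375 100738708/6555125]; tr = 92506708/471969, det = 153664/471969
solving λ² − 92506708/471969·λ + 153664/471969 = 0 gives λ = 196, 784/471969
κ = σ_max/σ_min = 14/(28/687) = 343.5000


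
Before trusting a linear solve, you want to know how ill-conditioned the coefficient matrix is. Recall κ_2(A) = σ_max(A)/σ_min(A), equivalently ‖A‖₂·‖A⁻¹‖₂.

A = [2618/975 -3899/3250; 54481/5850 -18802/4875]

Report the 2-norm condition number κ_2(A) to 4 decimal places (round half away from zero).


135.0000

AᵀA = [5143873/54756 -892976/22815; -892976/22815 2481409/152100]; tr = 446537/4050, det = 2401/3600
λ_max, λ_min = (446537/4050 ± √49837883536/4100625)/2 = 441/4, 49/8100
κ = σ_max/σ_min = (21/2)/(7/90) = 135.0000


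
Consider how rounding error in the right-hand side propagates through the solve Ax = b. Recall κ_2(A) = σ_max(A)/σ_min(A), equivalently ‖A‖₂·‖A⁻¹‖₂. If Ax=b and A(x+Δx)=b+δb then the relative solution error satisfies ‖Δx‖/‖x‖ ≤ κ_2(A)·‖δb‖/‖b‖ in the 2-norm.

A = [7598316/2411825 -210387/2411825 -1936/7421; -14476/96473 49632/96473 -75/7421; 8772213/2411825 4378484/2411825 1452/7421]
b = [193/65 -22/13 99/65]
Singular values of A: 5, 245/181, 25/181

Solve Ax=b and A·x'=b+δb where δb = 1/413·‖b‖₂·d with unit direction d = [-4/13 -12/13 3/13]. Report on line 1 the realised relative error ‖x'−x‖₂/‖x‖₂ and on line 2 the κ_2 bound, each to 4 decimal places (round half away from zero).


0.0088
0.0877

σ_max = 5, σ_min = 25/181
condition number: 5 ÷ (25/181) = 36.2000
bound on ‖Δx‖/‖x‖: κ·ε = 36.2000·1/413 = 0.0877
solve Ax = b  →  x = [1.4246 -2.7416 6.7391]
‖b‖₂ = 3.7417 and ‖x‖₂ = 7.4136
δb = ε·‖b‖·d = [-0.0028 -0.0084 0.0021]; solving A·Δx = δb gives ‖Δx‖ = 0.0656
dividing the unrounded norms, ‖Δx‖/‖x‖ = 0.0088
realised/bound (from unrounded values) ≈ 0.1009


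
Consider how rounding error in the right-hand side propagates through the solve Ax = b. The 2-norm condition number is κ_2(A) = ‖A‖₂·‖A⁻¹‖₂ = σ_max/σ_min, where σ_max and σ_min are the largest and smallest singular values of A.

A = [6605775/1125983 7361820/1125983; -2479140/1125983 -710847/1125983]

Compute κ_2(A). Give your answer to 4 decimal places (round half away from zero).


7.5760

M = AᵀA = [29614752225/754216369 29977879680/754216369; 29977879680/754216369 32541164289/754216369]. tr(M)=73907154/896809, det(M)=102515625/896809
λ_max, λ_min = (73907154/896809 ± √5094519671817216/804266382481)/2 = 81, 1265625/896809
κ_2(A) = √(λ_max/λ_min) = √(81 / (1265625/896809)) = 7.5760


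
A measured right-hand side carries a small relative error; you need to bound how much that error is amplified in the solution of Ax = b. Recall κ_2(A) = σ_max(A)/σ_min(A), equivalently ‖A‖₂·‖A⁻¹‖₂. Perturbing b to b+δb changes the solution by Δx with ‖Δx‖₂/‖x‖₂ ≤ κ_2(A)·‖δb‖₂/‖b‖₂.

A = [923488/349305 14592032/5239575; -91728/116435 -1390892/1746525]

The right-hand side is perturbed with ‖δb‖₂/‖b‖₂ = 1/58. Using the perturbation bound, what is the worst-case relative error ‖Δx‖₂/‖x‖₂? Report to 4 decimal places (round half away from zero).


3.1151

AᵀA = [37142252800/4880559321 116990560960/14641677963; 116990560960/14641677963 368541796624/43925033889]; tr = 835698064/52229529, det = 409600/52229529
solving λ² − 835698064/52229529·λ + 409600/52229529 = 0 gives λ = 16, 25600/52229529
κ = σ_max/σ_min = 4/(160/7227) = 180.6750
perturbation bound = 180.6750·1/58 = 3.1151


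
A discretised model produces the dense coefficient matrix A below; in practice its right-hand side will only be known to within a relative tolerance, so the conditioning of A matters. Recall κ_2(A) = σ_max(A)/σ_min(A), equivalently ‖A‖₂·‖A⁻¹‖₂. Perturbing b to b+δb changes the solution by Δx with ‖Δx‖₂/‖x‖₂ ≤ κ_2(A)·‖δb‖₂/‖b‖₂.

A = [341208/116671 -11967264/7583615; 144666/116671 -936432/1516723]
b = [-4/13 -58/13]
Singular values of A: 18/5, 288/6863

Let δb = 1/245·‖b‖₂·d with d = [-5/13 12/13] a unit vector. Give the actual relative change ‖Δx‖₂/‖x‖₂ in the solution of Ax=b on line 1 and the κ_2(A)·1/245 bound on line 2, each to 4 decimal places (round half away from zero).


0.0046
0.3502

σ_max = 18/5, σ_min = 288/6863
κ_2(A) = (18/5) / (288/6863) = 85.7875
perturbation bound = 85.7875·1/245 = 0.3502
solve Ax = b  →  x = [-45.3464 -83.8440]
2-norm of b is 4.4721; of x, 95.3211
with δb = [-0.0070 0.0168], A·Δx = δb → ‖Δx‖ = 0.4350
dividing the unrounded norms, ‖Δx‖/‖x‖ = 0.0046
tightness: 0.0046 against a bound of 0.3502 (unrounded ratio ≈ 0.0130)


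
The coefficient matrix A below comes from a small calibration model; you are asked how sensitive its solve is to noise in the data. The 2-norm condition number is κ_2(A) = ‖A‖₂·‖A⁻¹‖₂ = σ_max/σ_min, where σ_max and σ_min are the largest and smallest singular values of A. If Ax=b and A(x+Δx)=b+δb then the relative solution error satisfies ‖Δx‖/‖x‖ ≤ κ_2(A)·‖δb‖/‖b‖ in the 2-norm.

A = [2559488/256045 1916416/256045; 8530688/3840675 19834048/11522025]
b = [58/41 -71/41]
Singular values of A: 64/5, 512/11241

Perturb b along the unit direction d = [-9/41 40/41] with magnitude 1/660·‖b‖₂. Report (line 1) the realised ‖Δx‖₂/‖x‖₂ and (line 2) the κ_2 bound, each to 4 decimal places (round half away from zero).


from the listed singular values, σ₁ = 64/5, σ_n = 512/11241
κ = σ_max/σ_min = (64/5)/(512/11241) = 281.0250
worst-case relative error ≤ 281.0250 × 1/660 = 0.4258
solve Ax = b  →  x = [26.4086 -35.0813]
‖b‖₂ = 2.2361 and ‖x‖₂ = 43.9102
δb = ε·‖b‖·d = [-0.0007 0.0033]; solving A·Δx = δb gives ‖Δx‖ = 0.0744
dividing the unrounded norms, ‖Δx‖/‖x‖ = 0.0017
realised/bound (from unrounded values) ≈ 0.0040

0.0017
0.4258


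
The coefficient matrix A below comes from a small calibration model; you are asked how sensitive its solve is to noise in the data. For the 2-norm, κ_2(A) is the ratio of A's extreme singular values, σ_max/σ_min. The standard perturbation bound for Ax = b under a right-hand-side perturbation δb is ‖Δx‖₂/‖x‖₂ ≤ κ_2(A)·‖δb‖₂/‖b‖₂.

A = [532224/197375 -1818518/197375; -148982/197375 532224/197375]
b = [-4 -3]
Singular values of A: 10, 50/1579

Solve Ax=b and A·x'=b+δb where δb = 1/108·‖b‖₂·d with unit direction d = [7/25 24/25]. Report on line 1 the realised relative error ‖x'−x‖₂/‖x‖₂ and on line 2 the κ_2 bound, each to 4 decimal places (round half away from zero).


0.0116
2.9241

largest singular value 10, smallest 50/1579
condition number: 10 ÷ (50/1579) = 315.8000
worst-case relative error ≤ 315.8000 × 1/108 = 2.9241
solve Ax = b  →  x = [-121.3512 -35.0816]
‖b‖ = 5.0000, ‖x‖ = 126.3204
Δx = A⁻¹·δb where δb = 1/108·5.0000·d; ‖Δx‖ = 1.4620
dividing the unrounded norms, ‖Δx‖/‖x‖ = 0.0116
realised/bound (from unrounded values) ≈ 0.0040


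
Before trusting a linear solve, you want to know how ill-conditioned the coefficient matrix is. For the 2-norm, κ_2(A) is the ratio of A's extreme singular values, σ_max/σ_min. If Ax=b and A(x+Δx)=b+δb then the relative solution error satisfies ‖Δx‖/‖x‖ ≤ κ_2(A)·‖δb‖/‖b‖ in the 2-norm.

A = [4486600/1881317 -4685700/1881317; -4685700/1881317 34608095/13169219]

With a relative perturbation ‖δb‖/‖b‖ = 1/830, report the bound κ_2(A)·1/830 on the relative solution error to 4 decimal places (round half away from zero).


0.4717

AᵀA = [50042050000/4208506129 -367804021500/29459542903; -367804021500/29459542903 2703393198025/206216800321]; tr = 6130147025/245204281, det = 1000000/245204281
solving λ² − 6130147025/245204281·λ + 1000000/245204281 = 0 gives λ = 25, 40000/245204281
κ = σ_max/σ_min = 5/(200/15659) = 391.4750
bound on ‖Δx‖/‖x‖: κ·ε = 391.4750·1/830 = 0.4717


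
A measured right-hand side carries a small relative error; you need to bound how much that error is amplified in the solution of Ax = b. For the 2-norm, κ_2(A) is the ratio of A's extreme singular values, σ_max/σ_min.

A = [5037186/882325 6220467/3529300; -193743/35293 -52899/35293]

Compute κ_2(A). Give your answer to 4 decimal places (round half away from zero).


60.8500

AᵀA = [58065947181/925680625 33861876741/1851361250; 33861876741/1851361250 79283295729/14810890000]; tr = 1613341521/23697424, det = 29648025/23697424
eigenvalues of AᵀA: λ = (tr ± √(tr²−4·det))/2 = 1089/16, 27225/1481089
κ_2(A) = √(λ_max/λ_min) = √((1089/16) / (27225/1481089)) = 60.8500


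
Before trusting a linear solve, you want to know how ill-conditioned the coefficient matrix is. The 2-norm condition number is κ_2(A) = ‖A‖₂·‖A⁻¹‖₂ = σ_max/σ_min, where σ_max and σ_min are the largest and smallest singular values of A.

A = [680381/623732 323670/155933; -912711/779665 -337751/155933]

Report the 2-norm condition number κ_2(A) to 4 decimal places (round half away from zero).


172.0640

AᵀA = [29609535721/11564851600 1387735317/289121290; 1387735317/289121290 260211661/28912129]; tr = 133694200121/11564851600, det = 2088025/462594064
λ_max, λ_min = (133694200121/11564851600 ± √17871724376067787414641/133745792530022560000)/2 = 289/25, 180625/462594064
so κ_2 = √((289/25) / (180625/462594064)) = 172.0640


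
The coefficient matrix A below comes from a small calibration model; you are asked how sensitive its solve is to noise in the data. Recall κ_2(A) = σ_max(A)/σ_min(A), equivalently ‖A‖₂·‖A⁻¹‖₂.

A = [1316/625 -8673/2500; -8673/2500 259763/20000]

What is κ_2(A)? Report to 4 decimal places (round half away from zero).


AᵀA = [164689/10000 -4189059/80000; -4189059/80000 115665529/640000]; tr = 201929/1024, det = 60025/256
λ_max, λ_min = (201929/1024 ± √39791871441/1048576)/2 = 196, 1225/1024
κ_2(A) = √(λ_max/λ_min) = √(196 / (1225/1024)) = 12.8000

12.8000


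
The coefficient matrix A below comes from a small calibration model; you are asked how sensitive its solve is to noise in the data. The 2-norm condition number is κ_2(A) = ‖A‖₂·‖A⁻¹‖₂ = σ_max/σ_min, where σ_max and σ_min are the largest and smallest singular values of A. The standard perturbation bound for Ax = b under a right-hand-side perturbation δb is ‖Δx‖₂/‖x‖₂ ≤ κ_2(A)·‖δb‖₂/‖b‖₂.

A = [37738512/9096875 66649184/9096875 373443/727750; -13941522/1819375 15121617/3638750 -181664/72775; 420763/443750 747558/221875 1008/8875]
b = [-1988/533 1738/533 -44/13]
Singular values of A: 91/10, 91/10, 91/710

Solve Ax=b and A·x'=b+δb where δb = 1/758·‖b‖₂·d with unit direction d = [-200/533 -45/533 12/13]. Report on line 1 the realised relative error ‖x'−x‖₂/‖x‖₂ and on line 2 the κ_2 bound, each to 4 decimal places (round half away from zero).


0.0040
0.0937

σ_max = 91/10, σ_min = 91/710
κ_2(A) = (91/10) / (91/710) = 71.0000
worst-case relative error ≤ 71.0000 × 1/758 = 0.0937
solve Ax = b  →  x = [3.6663 -1.5272 -15.1033]
‖b‖₂ = 6.0000 and ‖x‖₂ = 15.6168
Δx = A⁻¹·δb where δb = 1/758·6.0000·d; ‖Δx‖ = 0.0618
relative error = 0.0040
so the bound overstates the realised error by a factor of ≈ 23.6854 (computed from the unrounded values)


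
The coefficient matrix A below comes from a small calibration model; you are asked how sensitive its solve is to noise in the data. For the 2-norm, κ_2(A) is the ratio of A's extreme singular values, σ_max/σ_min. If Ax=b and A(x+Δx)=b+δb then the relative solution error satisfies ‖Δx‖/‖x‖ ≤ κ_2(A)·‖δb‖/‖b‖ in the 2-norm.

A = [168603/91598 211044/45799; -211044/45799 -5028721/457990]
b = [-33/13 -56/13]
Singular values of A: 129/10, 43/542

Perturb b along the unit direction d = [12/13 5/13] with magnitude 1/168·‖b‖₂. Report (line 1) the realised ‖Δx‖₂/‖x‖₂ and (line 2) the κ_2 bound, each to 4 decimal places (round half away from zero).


σ_max = 129/10, σ_min = 43/542
κ = σ_max/σ_min = (129/10)/(43/542) = 162.6000
worst-case relative error ≤ 162.6000 × 1/168 = 0.9679
solve Ax = b  →  x = [46.6297 -19.1771]
2-norm of b is 5.0000; of x, 50.4191
with δb = [0.0275 0.0114], A·Δx = δb → ‖Δx‖ = 0.3751
relative error = 0.0074
so the bound overstates the realised error by a factor of ≈ 130.0814 (computed from the unrounded values)

0.0074
0.9679


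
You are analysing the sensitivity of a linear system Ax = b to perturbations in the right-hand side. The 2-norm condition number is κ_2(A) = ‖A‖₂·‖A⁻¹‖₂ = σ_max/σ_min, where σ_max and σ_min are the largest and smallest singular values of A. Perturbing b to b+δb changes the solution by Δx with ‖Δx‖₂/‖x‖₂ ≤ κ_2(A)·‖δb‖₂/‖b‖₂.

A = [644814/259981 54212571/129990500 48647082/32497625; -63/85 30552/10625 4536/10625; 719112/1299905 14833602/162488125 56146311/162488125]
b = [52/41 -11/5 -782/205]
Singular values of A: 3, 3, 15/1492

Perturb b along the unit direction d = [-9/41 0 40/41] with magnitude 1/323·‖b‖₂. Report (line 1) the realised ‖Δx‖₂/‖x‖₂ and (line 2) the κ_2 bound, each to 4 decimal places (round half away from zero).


σ_max = 3, σ_min = 15/1492
κ = σ_max/σ_min = 3/(15/1492) = 298.4000
bound on ‖Δx‖/‖x‖: κ·ε = 298.4000·1/323 = 0.9238
solve Ax = b  →  x = [187.5255 97.6125 -337.0525]
2-norm of b is 4.5826; of x, 397.8674
with δb = [-0.0031 0.0000 0.0138], A·Δx = δb → ‖Δx‖ = 1.4112
relative error = 0.0035
realised/bound (from unrounded values) ≈ 0.0038

0.0035
0.9238


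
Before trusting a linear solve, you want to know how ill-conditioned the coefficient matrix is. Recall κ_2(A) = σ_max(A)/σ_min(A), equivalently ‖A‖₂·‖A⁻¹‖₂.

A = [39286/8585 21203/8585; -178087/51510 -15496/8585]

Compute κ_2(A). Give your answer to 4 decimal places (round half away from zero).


151.5000

form AᵀA = [3491080489/106131204 155150450/8844267; 155150450/8844267 27587729/2948089] with trace 15516397/367236 and determinant 28561/367236
λ_max, λ_min = (15516397/367236 ± √240716621352025/134862279696)/2 = 169/4, 169/91809
κ_2(A) = √(λ_max/λ_min) = √((169/4) / (169/91809)) = 151.5000


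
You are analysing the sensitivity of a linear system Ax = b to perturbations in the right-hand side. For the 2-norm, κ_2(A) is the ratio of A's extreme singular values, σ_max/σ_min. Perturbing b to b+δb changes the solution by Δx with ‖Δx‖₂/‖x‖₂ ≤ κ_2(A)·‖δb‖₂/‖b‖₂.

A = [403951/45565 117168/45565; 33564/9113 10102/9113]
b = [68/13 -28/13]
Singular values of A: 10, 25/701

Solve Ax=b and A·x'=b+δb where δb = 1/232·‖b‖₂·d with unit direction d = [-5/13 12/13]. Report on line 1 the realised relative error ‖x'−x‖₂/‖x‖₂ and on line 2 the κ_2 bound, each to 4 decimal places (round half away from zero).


from the listed singular values, σ₁ = 10, σ_n = 25/701
condition number: 10 ÷ (25/701) = 280.4000
worst-case relative error ≤ 280.4000 × 1/232 = 1.2086
solve Ax = b  →  x = [31.7888 -107.5616]
2-norm of b is 5.6569; of x, 112.1607
with δb = [-0.0094 0.0225], A·Δx = δb → ‖Δx‖ = 0.6837
realised ‖Δx‖/‖x‖ = 0.0061
so the bound overstates the realised error by a factor of ≈ 198.2740 (computed from the unrounded values)

0.0061
1.2086


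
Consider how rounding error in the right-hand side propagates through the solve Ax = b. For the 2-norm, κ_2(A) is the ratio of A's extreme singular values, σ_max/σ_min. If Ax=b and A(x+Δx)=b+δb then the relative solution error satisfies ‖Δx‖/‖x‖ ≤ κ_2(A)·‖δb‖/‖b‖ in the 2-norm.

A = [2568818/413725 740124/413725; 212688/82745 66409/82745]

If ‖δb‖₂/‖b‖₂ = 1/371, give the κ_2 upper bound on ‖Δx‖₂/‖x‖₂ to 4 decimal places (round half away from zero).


form AᵀA = [45738050596/1012830625 13339371528/1012830625; 13339371528/1012830625 3893712529/1012830625] with trace 79410821/1620529 and determinant 240100/1620529
char-poly roots: 49 and 4900/1620529
σ_max=√49=7, σ_min=√(4900/1620529)=(70/1273) → κ = 127.3000
κ_2(A)·‖δb‖/‖b‖ = 0.3431

0.3431


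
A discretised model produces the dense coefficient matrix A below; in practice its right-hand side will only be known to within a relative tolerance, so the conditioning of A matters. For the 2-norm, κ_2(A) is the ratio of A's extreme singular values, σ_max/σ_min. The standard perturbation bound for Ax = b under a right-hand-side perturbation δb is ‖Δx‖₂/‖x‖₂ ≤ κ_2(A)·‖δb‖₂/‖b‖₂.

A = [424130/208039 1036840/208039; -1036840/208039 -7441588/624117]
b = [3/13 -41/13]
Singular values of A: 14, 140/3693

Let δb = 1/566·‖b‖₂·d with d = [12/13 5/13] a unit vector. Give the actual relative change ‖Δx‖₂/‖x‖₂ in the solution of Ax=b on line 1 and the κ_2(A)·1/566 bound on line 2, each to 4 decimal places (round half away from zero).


0.0056
0.6525

σ_max = 14, σ_min = 140/3693
κ = σ_max/σ_min = 14/(140/3693) = 369.3000
bound on ‖Δx‖/‖x‖: κ·ε = 369.3000·1/566 = 0.6525
solve Ax = b  →  x = [24.4319 -9.9478]
‖b‖ = 3.1623, ‖x‖ = 26.3794
Δx = A⁻¹·δb where δb = 1/566·3.1623·d; ‖Δx‖ = 0.1474
dividing the unrounded norms, ‖Δx‖/‖x‖ = 0.0056
tightness: 0.0056 against a bound of 0.6525 (unrounded ratio ≈ 0.0086)


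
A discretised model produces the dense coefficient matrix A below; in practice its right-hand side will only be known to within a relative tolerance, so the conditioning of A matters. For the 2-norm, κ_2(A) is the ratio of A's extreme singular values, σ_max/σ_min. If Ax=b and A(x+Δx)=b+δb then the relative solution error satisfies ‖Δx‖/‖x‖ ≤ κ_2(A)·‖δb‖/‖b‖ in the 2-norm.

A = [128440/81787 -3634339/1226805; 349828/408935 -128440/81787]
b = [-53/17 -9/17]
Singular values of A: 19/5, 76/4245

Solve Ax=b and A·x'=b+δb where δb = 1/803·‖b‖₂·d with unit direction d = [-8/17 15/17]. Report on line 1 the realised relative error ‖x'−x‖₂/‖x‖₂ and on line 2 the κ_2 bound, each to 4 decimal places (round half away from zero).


largest singular value 19/5, smallest 76/4245
condition number: (19/5) ÷ (76/4245) = 212.2500
perturbation bound = 212.2500·1/803 = 0.2643
solve Ax = b  →  x = [48.9125 26.9814]
‖b‖ = 3.1623, ‖x‖ = 55.8608
with δb = [-0.0019 0.0035], A·Δx = δb → ‖Δx‖ = 0.2200
realised ‖Δx‖/‖x‖ = 0.0039
tightness: 0.0039 against a bound of 0.2643 (unrounded ratio ≈ 0.0149)

0.0039
0.2643


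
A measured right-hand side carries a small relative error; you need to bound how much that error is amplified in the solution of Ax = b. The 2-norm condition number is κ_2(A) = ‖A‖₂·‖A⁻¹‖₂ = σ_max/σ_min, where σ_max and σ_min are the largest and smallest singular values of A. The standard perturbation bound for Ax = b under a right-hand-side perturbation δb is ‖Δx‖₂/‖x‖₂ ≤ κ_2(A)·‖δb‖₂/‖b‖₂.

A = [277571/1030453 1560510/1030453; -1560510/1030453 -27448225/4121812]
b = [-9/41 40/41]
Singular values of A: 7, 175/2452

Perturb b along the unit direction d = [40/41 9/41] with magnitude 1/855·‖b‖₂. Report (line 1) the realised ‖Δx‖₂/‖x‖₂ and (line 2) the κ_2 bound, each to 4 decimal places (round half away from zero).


0.1147
0.1147

from the listed singular values, σ₁ = 7, σ_n = 175/2452
κ_2(A) = 7 / (175/2452) = 98.0800
κ_2(A)·‖δb‖/‖b‖ = 0.1147
solve Ax = b  →  x = [-0.0314 -0.1394]
‖b‖ = 1.0000, ‖x‖ = 0.1429
with δb = [0.0011 0.0003], A·Δx = δb → ‖Δx‖ = 0.0164
realised ‖Δx‖/‖x‖ = 0.1147
tightness: 0.1147 against a bound of 0.1147; the bound is attained (ratio 1)


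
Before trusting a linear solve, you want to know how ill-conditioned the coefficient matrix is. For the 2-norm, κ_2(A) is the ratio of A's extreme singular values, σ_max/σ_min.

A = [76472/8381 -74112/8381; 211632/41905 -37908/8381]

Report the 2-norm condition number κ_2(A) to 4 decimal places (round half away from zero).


61.2000

form AᵀA = [660855616/6076225 -125813184/1215245; -125813184/1215245 23977872/243049] with trace 1498576/7225 and determinant 82944/7225
eigenvalues of AᵀA: λ = (tr ± √(tr²−4·det))/2 = 5184/25, 16/289
κ = σ_max/σ_min = (72/5)/(4/17) = 61.2000


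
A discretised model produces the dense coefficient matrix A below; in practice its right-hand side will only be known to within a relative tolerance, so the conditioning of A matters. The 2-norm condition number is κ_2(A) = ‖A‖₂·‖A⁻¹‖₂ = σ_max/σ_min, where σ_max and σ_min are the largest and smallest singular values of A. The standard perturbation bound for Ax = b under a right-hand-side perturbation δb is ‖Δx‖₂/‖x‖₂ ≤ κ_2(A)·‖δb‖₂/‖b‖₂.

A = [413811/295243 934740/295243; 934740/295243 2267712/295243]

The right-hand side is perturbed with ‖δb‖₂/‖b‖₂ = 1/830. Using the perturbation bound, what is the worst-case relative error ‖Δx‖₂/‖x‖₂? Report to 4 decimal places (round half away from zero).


0.1316

M = AᵀA = [6183304209/515789521 14831519580/515789521; 14831519580/515789521 35599151376/515789521]. tr(M)=247233465/3052009, det(M)=1679616/3052009
solving λ² − 247233465/3052009·λ + 1679616/3052009 = 0 gives λ = 81, 20736/3052009
κ = σ_max/σ_min = 9/(144/1747) = 109.1875
worst-case relative error ≤ 109.1875 × 1/830 = 0.1316


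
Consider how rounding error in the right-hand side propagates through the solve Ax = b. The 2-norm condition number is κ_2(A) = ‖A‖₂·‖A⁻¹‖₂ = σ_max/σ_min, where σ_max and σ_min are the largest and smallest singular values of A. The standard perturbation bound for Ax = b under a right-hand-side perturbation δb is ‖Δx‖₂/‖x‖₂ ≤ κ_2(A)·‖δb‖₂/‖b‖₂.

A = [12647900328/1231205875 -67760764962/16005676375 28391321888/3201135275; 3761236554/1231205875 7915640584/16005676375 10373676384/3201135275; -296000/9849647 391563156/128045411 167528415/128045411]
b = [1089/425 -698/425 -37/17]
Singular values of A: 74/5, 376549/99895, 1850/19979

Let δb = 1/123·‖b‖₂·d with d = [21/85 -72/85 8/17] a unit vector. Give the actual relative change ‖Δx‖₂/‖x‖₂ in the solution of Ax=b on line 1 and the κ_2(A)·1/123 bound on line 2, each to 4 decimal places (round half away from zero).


largest singular value 74/5, smallest 1850/19979
κ = σ_max/σ_min = (74/5)/(1850/19979) = 159.8320
κ_2(A)·‖δb‖/‖b‖ = 1.2994
solve Ax = b  →  x = [-7.3500 -3.7783 6.9987]
2-norm of b is 3.7417; of x, 10.8296
re-solving with b+δb shifts x by Δx of norm 0.3285
dividing the unrounded norms, ‖Δx‖/‖x‖ = 0.0303
so the bound overstates the realised error by a factor of ≈ 42.8361 (computed from the unrounded values)

0.0303
1.2994


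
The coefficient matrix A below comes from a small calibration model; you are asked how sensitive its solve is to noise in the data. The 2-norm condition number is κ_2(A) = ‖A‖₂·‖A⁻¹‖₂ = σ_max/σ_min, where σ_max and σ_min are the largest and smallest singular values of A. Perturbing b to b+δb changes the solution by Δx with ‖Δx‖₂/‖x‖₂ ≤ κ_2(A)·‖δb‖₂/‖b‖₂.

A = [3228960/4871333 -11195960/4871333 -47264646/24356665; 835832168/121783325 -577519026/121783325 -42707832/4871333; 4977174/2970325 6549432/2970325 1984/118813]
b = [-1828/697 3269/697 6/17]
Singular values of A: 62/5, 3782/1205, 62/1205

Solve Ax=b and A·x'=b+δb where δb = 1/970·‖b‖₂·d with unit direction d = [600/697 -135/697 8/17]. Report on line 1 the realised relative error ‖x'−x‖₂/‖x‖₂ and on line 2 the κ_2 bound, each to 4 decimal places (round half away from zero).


σ_max = 62/5, σ_min = 62/1205
κ = σ_max/σ_min = (62/5)/(62/1205) = 241.0000
worst-case relative error ≤ 241.0000 × 1/970 = 0.2485
solve Ax = b  →  x = [-33.2172 25.7094 -40.4449]
2-norm of b is 5.3852; of x, 58.3108
re-solving with b+δb shifts x by Δx of norm 0.1079
relative error = 0.0019
so the bound overstates the realised error by a factor of ≈ 134.2678 (computed from the unrounded values)

0.0019
0.2485


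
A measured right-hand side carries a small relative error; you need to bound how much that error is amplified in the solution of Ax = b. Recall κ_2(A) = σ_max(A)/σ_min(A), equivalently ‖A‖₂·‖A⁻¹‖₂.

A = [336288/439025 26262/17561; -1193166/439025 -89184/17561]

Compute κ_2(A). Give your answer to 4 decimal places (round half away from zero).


AᵀA = [2458775556/308388721 4609716480/308388721; 4609716480/308388721 8643478500/308388721]; tr = 38416104/1067089, det = 32400/1067089
λ_max, λ_min = (38416104/1067089 ± √1475658751804416/1138678933921)/2 = 36, 900/1067089
so κ_2 = √(36 / (900/1067089)) = 206.6000

206.6000


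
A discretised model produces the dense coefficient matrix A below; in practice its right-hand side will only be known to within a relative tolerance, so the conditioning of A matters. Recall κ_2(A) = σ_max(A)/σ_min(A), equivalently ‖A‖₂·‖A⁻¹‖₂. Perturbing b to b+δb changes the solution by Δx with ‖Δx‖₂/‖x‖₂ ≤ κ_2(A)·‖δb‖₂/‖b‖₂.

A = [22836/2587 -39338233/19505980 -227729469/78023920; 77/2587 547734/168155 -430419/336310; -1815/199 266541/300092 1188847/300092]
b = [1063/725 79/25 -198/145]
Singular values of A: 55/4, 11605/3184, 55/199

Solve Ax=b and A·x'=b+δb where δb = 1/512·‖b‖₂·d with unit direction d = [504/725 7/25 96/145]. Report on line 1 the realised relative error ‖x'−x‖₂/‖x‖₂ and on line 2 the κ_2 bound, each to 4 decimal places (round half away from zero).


σ_max = 55/4, σ_min = 55/199
condition number: (55/4) ÷ (55/199) = 49.7500
κ_2(A)·‖δb‖/‖b‖ = 0.0972
solve Ax = b  →  x = [1.5259 2.0228 2.7147]
2-norm of b is 3.7417; of x, 3.7135
Δx = A⁻¹·δb where δb = 1/512·3.7417·d; ‖Δx‖ = 0.0264
relative error = 0.0071
tightness: 0.0071 against a bound of 0.0972 (unrounded ratio ≈ 0.0733)

0.0071
0.0972
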